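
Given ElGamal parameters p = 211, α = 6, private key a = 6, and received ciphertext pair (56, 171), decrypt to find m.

Shared mask s = c₁^a mod p = 56^6 mod 211.
56^1 ≡ 56 (mod 211)
56^2 = (56^1)^2 ≡ 56^2 = 3136 ≡ 182 (mod 211)
56^4 = (56^2)^2 ≡ 182^2 = 33124 ≡ 208 (mod 211)
56^6 = 56^4 · 56^2 ≡ 208 · 182 ≡ 87 (mod 211).
So s = 87; s⁻¹ ≡ 114 (mod 211).
m = c₂ · s⁻¹ mod 211 = 171 · 114 mod 211 = 82.

82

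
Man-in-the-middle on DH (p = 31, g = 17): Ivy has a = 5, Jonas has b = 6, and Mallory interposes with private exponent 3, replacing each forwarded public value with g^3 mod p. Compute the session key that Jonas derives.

16

Jonas receives Mallory's public value M = 17^3 mod 31 instead of the honest one.
17^1 ≡ 17 (mod 31)
17^2 = (17^1)^2 ≡ 17^2 = 289 ≡ 10 (mod 31)
17^3 = 17^2 · 17^1 ≡ 10 · 17 ≡ 15 (mod 31).
So M = 15. Jonas computes K = M^6 mod 31.
15^1 ≡ 15 (mod 31)
15^2 = (15^1)^2 ≡ 15^2 = 225 ≡ 8 (mod 31)
15^4 = (15^2)^2 ≡ 8^2 = 64 ≡ 2 (mod 31)
15^6 = 15^4 · 15^2 ≡ 2 · 8 ≡ 16 (mod 31).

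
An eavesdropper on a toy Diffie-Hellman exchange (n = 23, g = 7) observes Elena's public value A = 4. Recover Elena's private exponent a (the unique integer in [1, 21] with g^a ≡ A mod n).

Try successive powers of 7 modulo 23:
7^1 ≡ 7
7^2 ≡ 3
7^3 ≡ 21
7^4 ≡ 9
7^5 ≡ 17
7^6 ≡ 4
Found: a = 6.

6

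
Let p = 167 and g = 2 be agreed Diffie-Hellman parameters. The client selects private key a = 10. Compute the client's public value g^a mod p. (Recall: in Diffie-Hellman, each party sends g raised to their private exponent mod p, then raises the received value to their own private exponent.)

Public value = 2^10 mod 167.
2^1 ≡ 2 (mod 167)
2^2 = (2^1)^2 ≡ 2^2 = 4 ≡ 4 (mod 167)
2^4 = (2^2)^2 ≡ 4^2 = 16 ≡ 16 (mod 167)
2^8 = (2^4)^2 ≡ 16^2 = 256 ≡ 89 (mod 167)
2^10 = 2^8 · 2^2 ≡ 89 · 4 ≡ 22 (mod 167).

22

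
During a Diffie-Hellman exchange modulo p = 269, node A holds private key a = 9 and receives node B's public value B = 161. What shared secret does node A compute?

Shared key K = 161^9 mod 269.
161^1 ≡ 161 (mod 269)
161^2 = (161^1)^2 ≡ 161^2 = 25921 ≡ 97 (mod 269)
161^4 = (161^2)^2 ≡ 97^2 = 9409 ≡ 263 (mod 269)
161^8 = (161^4)^2 ≡ 263^2 = 69169 ≡ 36 (mod 269)
161^9 = 161^8 · 161^1 ≡ 36 · 161 ≡ 147 (mod 269).

147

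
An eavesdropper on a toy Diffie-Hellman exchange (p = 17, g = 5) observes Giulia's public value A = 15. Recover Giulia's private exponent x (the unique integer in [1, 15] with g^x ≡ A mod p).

14

Try successive powers of 5 modulo 17:
5^1 ≡ 5
5^2 ≡ 8
5^3 ≡ 6
5^4 ≡ 13
5^5 ≡ 14
5^6 ≡ 2
5^7 ≡ 10
5^8 ≡ 16
5^9 ≡ 12
5^10 ≡ 9
5^11 ≡ 11
5^12 ≡ 4
5^13 ≡ 3
5^14 ≡ 15
Found: x = 14.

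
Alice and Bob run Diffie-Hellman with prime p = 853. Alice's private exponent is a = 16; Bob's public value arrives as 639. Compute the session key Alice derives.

830

Shared key K = 639^16 mod 853.
639^1 ≡ 639 (mod 853)
639^2 = (639^1)^2 ≡ 639^2 = 408321 ≡ 587 (mod 853)
639^4 = (639^2)^2 ≡ 587^2 = 344569 ≡ 810 (mod 853)
639^8 = (639^4)^2 ≡ 810^2 = 656100 ≡ 143 (mod 853)
639^16 = (639^8)^2 ≡ 143^2 = 20449 ≡ 830 (mod 853)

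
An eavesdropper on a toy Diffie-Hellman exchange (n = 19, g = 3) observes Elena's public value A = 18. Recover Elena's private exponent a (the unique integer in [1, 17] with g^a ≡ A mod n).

Try successive powers of 3 modulo 19:
3^1 ≡ 3
3^2 ≡ 9
3^3 ≡ 8
3^4 ≡ 5
3^5 ≡ 15
3^6 ≡ 7
3^7 ≡ 2
3^8 ≡ 6
3^9 ≡ 18
Found: a = 9.

9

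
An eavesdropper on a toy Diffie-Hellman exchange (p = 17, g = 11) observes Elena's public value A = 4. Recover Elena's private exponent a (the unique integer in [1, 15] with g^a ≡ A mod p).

4

Try successive powers of 11 modulo 17:
11^1 ≡ 11
11^2 ≡ 2
11^3 ≡ 5
11^4 ≡ 4
Found: a = 4.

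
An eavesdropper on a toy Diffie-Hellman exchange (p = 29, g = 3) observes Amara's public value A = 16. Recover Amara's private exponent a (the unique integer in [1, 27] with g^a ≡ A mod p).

12

Try successive powers of 3 modulo 29:
3^1 ≡ 3
3^2 ≡ 9
3^3 ≡ 27
3^4 ≡ 23
3^5 ≡ 11
3^6 ≡ 4
3^7 ≡ 12
3^8 ≡ 7
3^9 ≡ 21
3^10 ≡ 5
3^11 ≡ 15
3^12 ≡ 16
Found: a = 12.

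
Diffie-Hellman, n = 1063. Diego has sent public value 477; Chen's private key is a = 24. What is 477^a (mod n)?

Shared key K = 477^24 mod 1063.
477^1 ≡ 477 (mod 1063)
477^2 = (477^1)^2 ≡ 477^2 = 227529 ≡ 47 (mod 1063)
477^4 = (477^2)^2 ≡ 47^2 = 2209 ≡ 83 (mod 1063)
477^8 = (477^4)^2 ≡ 83^2 = 6889 ≡ 511 (mod 1063)
477^16 = (477^8)^2 ≡ 511^2 = 261121 ≡ 686 (mod 1063)
477^24 = 477^16 · 477^8 ≡ 686 · 511 ≡ 819 (mod 1063).

819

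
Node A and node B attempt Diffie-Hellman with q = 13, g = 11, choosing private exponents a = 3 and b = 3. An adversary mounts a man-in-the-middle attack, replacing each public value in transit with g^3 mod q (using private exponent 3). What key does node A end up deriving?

8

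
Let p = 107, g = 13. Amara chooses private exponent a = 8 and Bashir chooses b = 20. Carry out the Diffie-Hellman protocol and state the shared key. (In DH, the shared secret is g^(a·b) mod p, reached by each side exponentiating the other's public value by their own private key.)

13

Bashir sends B = g^b mod p = 13^20 mod 107.
13^1 ≡ 13 (mod 107)
13^2 = (13^1)^2 ≡ 13^2 = 169 ≡ 62 (mod 107)
13^4 = (13^2)^2 ≡ 62^2 = 3844 ≡ 99 (mod 107)
13^8 = (13^4)^2 ≡ 99^2 = 9801 ≡ 64 (mod 107)
13^16 = (13^8)^2 ≡ 64^2 = 4096 ≡ 30 (mod 107)
13^20 = 13^16 · 13^4 ≡ 30 · 99 ≡ 81 (mod 107).
So B = 81. Amara then computes K = B^a mod p = 81^8 mod 107.
81^1 ≡ 81 (mod 107)
81^2 = (81^1)^2 ≡ 81^2 = 6561 ≡ 34 (mod 107)
81^4 = (81^2)^2 ≡ 34^2 = 1156 ≡ 86 (mod 107)
81^8 = (81^4)^2 ≡ 86^2 = 7396 ≡ 13 (mod 107)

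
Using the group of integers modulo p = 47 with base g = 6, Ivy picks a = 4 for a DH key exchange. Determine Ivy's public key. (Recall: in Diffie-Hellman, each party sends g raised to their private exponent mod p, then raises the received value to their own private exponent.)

Public value = 6^4 mod 47.
6^1 ≡ 6 (mod 47)
6^2 = (6^1)^2 ≡ 6^2 = 36 ≡ 36 (mod 47)
6^4 = (6^2)^2 ≡ 36^2 = 1296 ≡ 27 (mod 47)

27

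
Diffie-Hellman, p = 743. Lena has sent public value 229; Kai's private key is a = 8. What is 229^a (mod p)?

121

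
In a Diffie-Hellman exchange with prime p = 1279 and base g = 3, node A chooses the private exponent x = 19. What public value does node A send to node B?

Public value = 3^19 (mod 1279).
3^1 ≡ 3 (mod 1279)
3^2 = (3^1)^2 ≡ 3^2 = 9 ≡ 9 (mod 1279)
3^4 = (3^2)^2 ≡ 9^2 = 81 ≡ 81 (mod 1279)
3^8 = (3^4)^2 ≡ 81^2 = 6561 ≡ 166 (mod 1279)
3^16 = (3^8)^2 ≡ 166^2 = 27556 ≡ 697 (mod 1279)
3^19 = 3^16 · 3^2 · 3^1 ≡ 697 · 9 · 3 ≡ 913 (mod 1279).

913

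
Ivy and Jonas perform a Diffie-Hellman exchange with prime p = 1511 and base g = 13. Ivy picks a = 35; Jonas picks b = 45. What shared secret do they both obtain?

103

Ivy sends A = g^a mod p = 13^35 mod 1511.
13^1 ≡ 13 (mod 1511)
13^2 = (13^1)^2 ≡ 13^2 = 169 ≡ 169 (mod 1511)
13^4 = (13^2)^2 ≡ 169^2 = 28561 ≡ 1363 (mod 1511)
13^8 = (13^4)^2 ≡ 1363^2 = 1857769 ≡ 750 (mod 1511)
13^16 = (13^8)^2 ≡ 750^2 = 562500 ≡ 408 (mod 1511)
13^32 = (13^16)^2 ≡ 408^2 = 166464 ≡ 254 (mod 1511)
13^35 = 13^32 · 13^2 · 13^1 ≡ 254 · 169 · 13 ≡ 479 (mod 1511).
So A = 479. Jonas then computes K = A^b mod p = 479^45 mod 1511.
479^1 ≡ 479 (mod 1511)
479^2 = (479^1)^2 ≡ 479^2 = 229441 ≡ 1280 (mod 1511)
479^4 = (479^2)^2 ≡ 1280^2 = 1638400 ≡ 476 (mod 1511)
479^8 = (479^4)^2 ≡ 476^2 = 226576 ≡ 1437 (mod 1511)
479^16 = (479^8)^2 ≡ 1437^2 = 2064969 ≡ 943 (mod 1511)
479^32 = (479^16)^2 ≡ 943^2 = 889249 ≡ 781 (mod 1511)
479^45 = 479^32 · 479^8 · 479^4 · 479^1 ≡ 781 · 1437 · 476 · 479 ≡ 103 (mod 1511).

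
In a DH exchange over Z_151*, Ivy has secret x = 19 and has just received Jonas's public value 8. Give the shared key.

19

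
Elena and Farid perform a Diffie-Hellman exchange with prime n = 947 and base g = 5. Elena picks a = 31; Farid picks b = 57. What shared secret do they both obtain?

371

Elena sends A = g^a mod n = 5^31 mod 947.
5^1 ≡ 5 (mod 947)
5^2 = (5^1)^2 ≡ 5^2 = 25 ≡ 25 (mod 947)
5^4 = (5^2)^2 ≡ 25^2 = 625 ≡ 625 (mod 947)
5^8 = (5^4)^2 ≡ 625^2 = 390625 ≡ 461 (mod 947)
5^16 = (5^8)^2 ≡ 461^2 = 212521 ≡ 393 (mod 947)
5^31 = 5^16 · 5^8 · 5^4 · 5^2 · 5^1 ≡ 393 · 461 · 625 · 25 · 5 ≡ 207 (mod 947).
So A = 207. Farid then computes K = A^b mod n = 207^57 mod 947.
207^1 ≡ 207 (mod 947)
207^2 = (207^1)^2 ≡ 207^2 = 42849 ≡ 234 (mod 947)
207^4 = (207^2)^2 ≡ 234^2 = 54756 ≡ 777 (mod 947)
207^8 = (207^4)^2 ≡ 777^2 = 603729 ≡ 490 (mod 947)
207^16 = (207^8)^2 ≡ 490^2 = 240100 ≡ 509 (mod 947)
207^32 = (207^16)^2 ≡ 509^2 = 259081 ≡ 550 (mod 947)
207^57 = 207^32 · 207^16 · 207^8 · 207^1 ≡ 550 · 509 · 490 · 207 ≡ 371 (mod 947).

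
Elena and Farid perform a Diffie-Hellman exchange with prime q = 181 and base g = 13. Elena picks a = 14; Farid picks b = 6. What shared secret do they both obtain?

117

Farid sends B = g^b mod q = 13^6 mod 181.
13^1 ≡ 13 (mod 181)
13^2 = (13^1)^2 ≡ 13^2 = 169 ≡ 169 (mod 181)
13^4 = (13^2)^2 ≡ 169^2 = 28561 ≡ 144 (mod 181)
13^6 = 13^4 · 13^2 ≡ 144 · 169 ≡ 82 (mod 181).
So B = 82. Elena then computes K = B^a mod q = 82^14 mod 181.
82^1 ≡ 82 (mod 181)
82^2 = (82^1)^2 ≡ 82^2 = 6724 ≡ 27 (mod 181)
82^4 = (82^2)^2 ≡ 27^2 = 729 ≡ 5 (mod 181)
82^8 = (82^4)^2 ≡ 5^2 = 25 ≡ 25 (mod 181)
82^14 = 82^8 · 82^4 · 82^2 ≡ 25 · 5 · 27 ≡ 117 (mod 181).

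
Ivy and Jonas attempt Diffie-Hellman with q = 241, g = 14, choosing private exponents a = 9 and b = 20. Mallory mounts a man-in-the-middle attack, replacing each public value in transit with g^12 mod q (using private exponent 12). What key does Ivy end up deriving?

40

Ivy receives Mallory's public value M = 14^12 mod 241 instead of the honest one.
14^1 ≡ 14 (mod 241)
14^2 = (14^1)^2 ≡ 14^2 = 196 ≡ 196 (mod 241)
14^4 = (14^2)^2 ≡ 196^2 = 38416 ≡ 97 (mod 241)
14^8 = (14^4)^2 ≡ 97^2 = 9409 ≡ 10 (mod 241)
14^12 = 14^8 · 14^4 ≡ 10 · 97 ≡ 6 (mod 241).
So M = 6. Ivy computes K = M^9 mod 241.
6^1 ≡ 6 (mod 241)
6^2 = (6^1)^2 ≡ 6^2 = 36 ≡ 36 (mod 241)
6^4 = (6^2)^2 ≡ 36^2 = 1296 ≡ 91 (mod 241)
6^8 = (6^4)^2 ≡ 91^2 = 8281 ≡ 87 (mod 241)
6^9 = 6^8 · 6^1 ≡ 87 · 6 ≡ 40 (mod 241).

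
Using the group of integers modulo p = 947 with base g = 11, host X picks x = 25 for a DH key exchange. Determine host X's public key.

146

Public value = 11^25 mod 947.
11^1 ≡ 11 (mod 947)
11^2 = (11^1)^2 ≡ 11^2 = 121 ≡ 121 (mod 947)
11^4 = (11^2)^2 ≡ 121^2 = 14641 ≡ 436 (mod 947)
11^8 = (11^4)^2 ≡ 436^2 = 190096 ≡ 696 (mod 947)
11^16 = (11^8)^2 ≡ 696^2 = 484416 ≡ 499 (mod 947)
11^25 = 11^16 · 11^8 · 11^1 ≡ 499 · 696 · 11 ≡ 146 (mod 947).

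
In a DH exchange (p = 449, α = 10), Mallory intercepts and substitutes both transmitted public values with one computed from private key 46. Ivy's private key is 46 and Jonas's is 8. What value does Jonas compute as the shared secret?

Jonas receives Mallory's public value M = 10^46 mod 449 instead of the honest one.
10^1 ≡ 10 (mod 449)
10^2 = (10^1)^2 ≡ 10^2 = 100 ≡ 100 (mod 449)
10^4 = (10^2)^2 ≡ 100^2 = 10000 ≡ 122 (mod 449)
10^8 = (10^4)^2 ≡ 122^2 = 14884 ≡ 67 (mod 449)
10^16 = (10^8)^2 ≡ 67^2 = 4489 ≡ 448 (mod 449)
10^32 = (10^16)^2 ≡ 448^2 = 200704 ≡ 1 (mod 449)
10^46 = 10^32 · 10^8 · 10^4 · 10^2 ≡ 1 · 67 · 122 · 100 ≡ 220 (mod 449).
So M = 220. Jonas computes K = M^8 mod 449.
220^1 ≡ 220 (mod 449)
220^2 = (220^1)^2 ≡ 220^2 = 48400 ≡ 357 (mod 449)
220^4 = (220^2)^2 ≡ 357^2 = 127449 ≡ 382 (mod 449)
220^8 = (220^4)^2 ≡ 382^2 = 145924 ≡ 448 (mod 449)

448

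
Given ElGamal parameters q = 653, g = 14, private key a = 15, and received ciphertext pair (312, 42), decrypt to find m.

Shared mask s = c₁^a mod q = 312^15 mod 653.
312^1 ≡ 312 (mod 653)
312^2 = (312^1)^2 ≡ 312^2 = 97344 ≡ 47 (mod 653)
312^4 = (312^2)^2 ≡ 47^2 = 2209 ≡ 250 (mod 653)
312^8 = (312^4)^2 ≡ 250^2 = 62500 ≡ 465 (mod 653)
312^15 = 312^8 · 312^4 · 312^2 · 312^1 ≡ 465 · 250 · 47 · 312 ≡ 197 (mod 653).
So s = 197; s⁻¹ ≡ 179 (mod 653).
m = c₂ · s⁻¹ mod 653 = 42 · 179 mod 653 = 335.

335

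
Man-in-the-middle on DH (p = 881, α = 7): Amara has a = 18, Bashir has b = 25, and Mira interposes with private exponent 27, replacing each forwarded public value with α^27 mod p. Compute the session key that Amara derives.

476

Amara receives Mira's public value M = 7^27 mod 881 instead of the honest one.
7^1 ≡ 7 (mod 881)
7^2 = (7^1)^2 ≡ 7^2 = 49 ≡ 49 (mod 881)
7^4 = (7^2)^2 ≡ 49^2 = 2401 ≡ 639 (mod 881)
7^8 = (7^4)^2 ≡ 639^2 = 408321 ≡ 418 (mod 881)
7^16 = (7^8)^2 ≡ 418^2 = 174724 ≡ 286 (mod 881)
7^27 = 7^16 · 7^8 · 7^2 · 7^1 ≡ 286 · 418 · 49 · 7 ≡ 581 (mod 881).
So M = 581. Amara computes K = M^18 mod 881.
581^1 ≡ 581 (mod 881)
581^2 = (581^1)^2 ≡ 581^2 = 337561 ≡ 138 (mod 881)
581^4 = (581^2)^2 ≡ 138^2 = 19044 ≡ 543 (mod 881)
581^8 = (581^4)^2 ≡ 543^2 = 294849 ≡ 595 (mod 881)
581^16 = (581^8)^2 ≡ 595^2 = 354025 ≡ 744 (mod 881)
581^18 = 581^16 · 581^2 ≡ 744 · 138 ≡ 476 (mod 881).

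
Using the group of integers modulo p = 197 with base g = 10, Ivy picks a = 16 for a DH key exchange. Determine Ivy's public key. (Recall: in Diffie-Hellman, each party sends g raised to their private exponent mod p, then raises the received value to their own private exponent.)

188

Public value = 10^16 (mod 197).
10^1 ≡ 10 (mod 197)
10^2 = (10^1)^2 ≡ 10^2 = 100 ≡ 100 (mod 197)
10^4 = (10^2)^2 ≡ 100^2 = 10000 ≡ 150 (mod 197)
10^8 = (10^4)^2 ≡ 150^2 = 22500 ≡ 42 (mod 197)
10^16 = (10^8)^2 ≡ 42^2 = 1764 ≡ 188 (mod 197)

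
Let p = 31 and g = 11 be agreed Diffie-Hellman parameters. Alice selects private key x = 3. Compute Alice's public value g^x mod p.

Public value = 11^3 mod 31.
11^1 ≡ 11 (mod 31)
11^2 = (11^1)^2 ≡ 11^2 = 121 ≡ 28 (mod 31)
11^3 = 11^2 · 11^1 ≡ 28 · 11 ≡ 29 (mod 31).

29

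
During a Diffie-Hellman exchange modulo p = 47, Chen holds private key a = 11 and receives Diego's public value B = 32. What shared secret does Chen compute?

Shared key K = 32^11 mod 47.
32^1 ≡ 32 (mod 47)
32^2 = (32^1)^2 ≡ 32^2 = 1024 ≡ 37 (mod 47)
32^4 = (32^2)^2 ≡ 37^2 = 1369 ≡ 6 (mod 47)
32^8 = (32^4)^2 ≡ 6^2 = 36 ≡ 36 (mod 47)
32^11 = 32^8 · 32^2 · 32^1 ≡ 36 · 37 · 32 ≡ 42 (mod 47).

42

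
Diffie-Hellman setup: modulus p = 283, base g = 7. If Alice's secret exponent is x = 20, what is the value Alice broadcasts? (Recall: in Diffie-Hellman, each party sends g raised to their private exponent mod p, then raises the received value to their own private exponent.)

Public value = 7^20 mod 283.
7^1 ≡ 7 (mod 283)
7^2 = (7^1)^2 ≡ 7^2 = 49 ≡ 49 (mod 283)
7^4 = (7^2)^2 ≡ 49^2 = 2401 ≡ 137 (mod 283)
7^8 = (7^4)^2 ≡ 137^2 = 18769 ≡ 91 (mod 283)
7^16 = (7^8)^2 ≡ 91^2 = 8281 ≡ 74 (mod 283)
7^20 = 7^16 · 7^4 ≡ 74 · 137 ≡ 233 (mod 283).

233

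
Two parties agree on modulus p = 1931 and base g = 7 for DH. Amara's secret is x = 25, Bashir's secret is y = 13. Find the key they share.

Bashir sends B = g^y mod p = 7^13 mod 1931.
7^1 ≡ 7 (mod 1931)
7^2 = (7^1)^2 ≡ 7^2 = 49 ≡ 49 (mod 1931)
7^4 = (7^2)^2 ≡ 49^2 = 2401 ≡ 470 (mod 1931)
7^8 = (7^4)^2 ≡ 470^2 = 220900 ≡ 766 (mod 1931)
7^13 = 7^8 · 7^4 · 7^1 ≡ 766 · 470 · 7 ≡ 185 (mod 1931).
So B = 185. Amara then computes K = B^x mod p = 185^25 mod 1931.
185^1 ≡ 185 (mod 1931)
185^2 = (185^1)^2 ≡ 185^2 = 34225 ≡ 1398 (mod 1931)
185^4 = (185^2)^2 ≡ 1398^2 = 1954404 ≡ 232 (mod 1931)
185^8 = (185^4)^2 ≡ 232^2 = 53824 ≡ 1687 (mod 1931)
185^16 = (185^8)^2 ≡ 1687^2 = 2845969 ≡ 1606 (mod 1931)
185^25 = 185^16 · 185^8 · 185^1 ≡ 1606 · 1687 · 185 ≡ 693 (mod 1931).

693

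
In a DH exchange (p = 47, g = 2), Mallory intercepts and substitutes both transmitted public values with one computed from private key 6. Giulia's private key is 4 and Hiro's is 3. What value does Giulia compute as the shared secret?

Giulia receives Mallory's public value M = 2^6 mod 47 instead of the honest one.
2^1 ≡ 2 (mod 47)
2^2 = (2^1)^2 ≡ 2^2 = 4 ≡ 4 (mod 47)
2^4 = (2^2)^2 ≡ 4^2 = 16 ≡ 16 (mod 47)
2^6 = 2^4 · 2^2 ≡ 16 · 4 ≡ 17 (mod 47).
So M = 17. Giulia computes K = M^4 mod 47.
17^1 ≡ 17 (mod 47)
17^2 = (17^1)^2 ≡ 17^2 = 289 ≡ 7 (mod 47)
17^4 = (17^2)^2 ≡ 7^2 = 49 ≡ 2 (mod 47)

2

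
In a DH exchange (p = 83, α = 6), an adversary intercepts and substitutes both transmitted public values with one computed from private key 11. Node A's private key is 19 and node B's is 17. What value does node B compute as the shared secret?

62

Node B receives an adversary's public value M = 6^11 mod 83 instead of the honest one.
6^1 ≡ 6 (mod 83)
6^2 = (6^1)^2 ≡ 6^2 = 36 ≡ 36 (mod 83)
6^4 = (6^2)^2 ≡ 36^2 = 1296 ≡ 51 (mod 83)
6^8 = (6^4)^2 ≡ 51^2 = 2601 ≡ 28 (mod 83)
6^11 = 6^8 · 6^2 · 6^1 ≡ 28 · 36 · 6 ≡ 72 (mod 83).
So M = 72. Node B computes K = M^17 mod 83.
72^1 ≡ 72 (mod 83)
72^2 = (72^1)^2 ≡ 72^2 = 5184 ≡ 38 (mod 83)
72^4 = (72^2)^2 ≡ 38^2 = 1444 ≡ 33 (mod 83)
72^8 = (72^4)^2 ≡ 33^2 = 1089 ≡ 10 (mod 83)
72^16 = (72^8)^2 ≡ 10^2 = 100 ≡ 17 (mod 83)
72^17 = 72^16 · 72^1 ≡ 17 · 72 ≡ 62 (mod 83).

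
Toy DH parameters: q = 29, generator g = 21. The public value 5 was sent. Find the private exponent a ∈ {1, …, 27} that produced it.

Try successive powers of 21 modulo 29:
21^1 ≡ 21
21^2 ≡ 6
21^3 ≡ 10
21^4 ≡ 7
21^5 ≡ 2
21^6 ≡ 13
21^7 ≡ 12
21^8 ≡ 20
21^9 ≡ 14
21^10 ≡ 4
21^11 ≡ 26
21^12 ≡ 24
21^13 ≡ 11
21^14 ≡ 28
21^15 ≡ 8
21^16 ≡ 23
21^17 ≡ 19
21^18 ≡ 22
21^19 ≡ 27
21^20 ≡ 16
21^21 ≡ 17
21^22 ≡ 9
21^23 ≡ 15
21^24 ≡ 25
21^25 ≡ 3
21^26 ≡ 5
Found: a = 26.

26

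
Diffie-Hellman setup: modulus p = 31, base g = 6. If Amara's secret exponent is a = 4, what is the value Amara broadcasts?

Public value = 6^4 (mod 31).
6^1 ≡ 6 (mod 31)
6^2 = (6^1)^2 ≡ 6^2 = 36 ≡ 5 (mod 31)
6^4 = (6^2)^2 ≡ 5^2 = 25 ≡ 25 (mod 31)

25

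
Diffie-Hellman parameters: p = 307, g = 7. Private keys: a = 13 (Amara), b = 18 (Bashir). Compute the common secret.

216

Amara sends A = g^a mod p = 7^13 mod 307.
7^1 ≡ 7 (mod 307)
7^2 = (7^1)^2 ≡ 7^2 = 49 ≡ 49 (mod 307)
7^4 = (7^2)^2 ≡ 49^2 = 2401 ≡ 252 (mod 307)
7^8 = (7^4)^2 ≡ 252^2 = 63504 ≡ 262 (mod 307)
7^13 = 7^8 · 7^4 · 7^1 ≡ 262 · 252 · 7 ≡ 133 (mod 307).
So A = 133. Bashir then computes K = A^b mod p = 133^18 mod 307.
133^1 ≡ 133 (mod 307)
133^2 = (133^1)^2 ≡ 133^2 = 17689 ≡ 190 (mod 307)
133^4 = (133^2)^2 ≡ 190^2 = 36100 ≡ 181 (mod 307)
133^8 = (133^4)^2 ≡ 181^2 = 32761 ≡ 219 (mod 307)
133^16 = (133^8)^2 ≡ 219^2 = 47961 ≡ 69 (mod 307)
133^18 = 133^16 · 133^2 ≡ 69 · 190 ≡ 216 (mod 307).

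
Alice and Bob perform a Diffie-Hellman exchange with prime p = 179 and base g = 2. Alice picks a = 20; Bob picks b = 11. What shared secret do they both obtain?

Bob sends B = g^b mod p = 2^11 mod 179.
2^1 ≡ 2 (mod 179)
2^2 = (2^1)^2 ≡ 2^2 = 4 ≡ 4 (mod 179)
2^4 = (2^2)^2 ≡ 4^2 = 16 ≡ 16 (mod 179)
2^8 = (2^4)^2 ≡ 16^2 = 256 ≡ 77 (mod 179)
2^11 = 2^8 · 2^2 · 2^1 ≡ 77 · 4 · 2 ≡ 79 (mod 179).
So B = 79. Alice then computes K = B^a mod p = 79^20 mod 179.
79^1 ≡ 79 (mod 179)
79^2 = (79^1)^2 ≡ 79^2 = 6241 ≡ 155 (mod 179)
79^4 = (79^2)^2 ≡ 155^2 = 24025 ≡ 39 (mod 179)
79^8 = (79^4)^2 ≡ 39^2 = 1521 ≡ 89 (mod 179)
79^16 = (79^8)^2 ≡ 89^2 = 7921 ≡ 45 (mod 179)
79^20 = 79^16 · 79^4 ≡ 45 · 39 ≡ 144 (mod 179).

144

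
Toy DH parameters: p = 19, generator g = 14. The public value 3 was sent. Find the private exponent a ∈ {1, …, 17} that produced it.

7

Try successive powers of 14 modulo 19:
14^1 ≡ 14
14^2 ≡ 6
14^3 ≡ 8
14^4 ≡ 17
14^5 ≡ 10
14^6 ≡ 7
14^7 ≡ 3
Found: a = 7.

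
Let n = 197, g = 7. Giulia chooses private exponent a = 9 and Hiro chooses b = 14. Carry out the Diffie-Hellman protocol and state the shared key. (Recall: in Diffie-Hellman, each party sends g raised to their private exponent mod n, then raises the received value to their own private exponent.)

Hiro sends B = g^b mod n = 7^14 mod 197.
7^1 ≡ 7 (mod 197)
7^2 = (7^1)^2 ≡ 7^2 = 49 ≡ 49 (mod 197)
7^4 = (7^2)^2 ≡ 49^2 = 2401 ≡ 37 (mod 197)
7^8 = (7^4)^2 ≡ 37^2 = 1369 ≡ 187 (mod 197)
7^14 = 7^8 · 7^4 · 7^2 ≡ 187 · 37 · 49 ≡ 191 (mod 197).
So B = 191. Giulia then computes K = B^a mod n = 191^9 mod 197.
191^1 ≡ 191 (mod 197)
191^2 = (191^1)^2 ≡ 191^2 = 36481 ≡ 36 (mod 197)
191^4 = (191^2)^2 ≡ 36^2 = 1296 ≡ 114 (mod 197)
191^8 = (191^4)^2 ≡ 114^2 = 12996 ≡ 191 (mod 197)
191^9 = 191^8 · 191^1 ≡ 191 · 191 ≡ 36 (mod 197).

36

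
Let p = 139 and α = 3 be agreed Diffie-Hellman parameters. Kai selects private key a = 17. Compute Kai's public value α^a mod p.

Public value = 3^17 mod 139.
3^1 ≡ 3 (mod 139)
3^2 = (3^1)^2 ≡ 3^2 = 9 ≡ 9 (mod 139)
3^4 = (3^2)^2 ≡ 9^2 = 81 ≡ 81 (mod 139)
3^8 = (3^4)^2 ≡ 81^2 = 6561 ≡ 28 (mod 139)
3^16 = (3^8)^2 ≡ 28^2 = 784 ≡ 89 (mod 139)
3^17 = 3^16 · 3^1 ≡ 89 · 3 ≡ 128 (mod 139).

128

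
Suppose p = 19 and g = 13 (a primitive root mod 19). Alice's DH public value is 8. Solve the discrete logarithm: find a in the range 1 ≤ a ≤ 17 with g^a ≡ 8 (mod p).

Try successive powers of 13 modulo 19:
13^1 ≡ 13
13^2 ≡ 17
13^3 ≡ 12
13^4 ≡ 4
13^5 ≡ 14
13^6 ≡ 11
13^7 ≡ 10
13^8 ≡ 16
13^9 ≡ 18
13^10 ≡ 6
13^11 ≡ 2
13^12 ≡ 7
13^13 ≡ 15
13^14 ≡ 5
13^15 ≡ 8
Found: a = 15.

15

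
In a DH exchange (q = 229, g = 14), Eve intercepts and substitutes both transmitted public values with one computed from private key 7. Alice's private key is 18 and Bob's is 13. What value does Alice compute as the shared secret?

27

Alice receives Eve's public value M = 14^7 mod 229 instead of the honest one.
14^1 ≡ 14 (mod 229)
14^2 = (14^1)^2 ≡ 14^2 = 196 ≡ 196 (mod 229)
14^4 = (14^2)^2 ≡ 196^2 = 38416 ≡ 173 (mod 229)
14^7 = 14^4 · 14^2 · 14^1 ≡ 173 · 196 · 14 ≡ 224 (mod 229).
So M = 224. Alice computes K = M^18 mod 229.
224^1 ≡ 224 (mod 229)
224^2 = (224^1)^2 ≡ 224^2 = 50176 ≡ 25 (mod 229)
224^4 = (224^2)^2 ≡ 25^2 = 625 ≡ 167 (mod 229)
224^8 = (224^4)^2 ≡ 167^2 = 27889 ≡ 180 (mod 229)
224^16 = (224^8)^2 ≡ 180^2 = 32400 ≡ 111 (mod 229)
224^18 = 224^16 · 224^2 ≡ 111 · 25 ≡ 27 (mod 229).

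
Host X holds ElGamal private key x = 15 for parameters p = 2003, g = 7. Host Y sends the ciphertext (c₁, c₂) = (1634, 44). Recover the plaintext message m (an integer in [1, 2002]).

Shared mask s = c₁^x mod p = 1634^15 mod 2003.
1634^1 ≡ 1634 (mod 2003)
1634^2 = (1634^1)^2 ≡ 1634^2 = 2669956 ≡ 1960 (mod 2003)
1634^4 = (1634^2)^2 ≡ 1960^2 = 3841600 ≡ 1849 (mod 2003)
1634^8 = (1634^4)^2 ≡ 1849^2 = 3418801 ≡ 1683 (mod 2003)
1634^15 = 1634^8 · 1634^4 · 1634^2 · 1634^1 ≡ 1683 · 1849 · 1960 · 1634 ≡ 629 (mod 2003).
So s = 629; s⁻¹ ≡ 777 (mod 2003).
m = c₂ · s⁻¹ mod 2003 = 44 · 777 mod 2003 = 137.

137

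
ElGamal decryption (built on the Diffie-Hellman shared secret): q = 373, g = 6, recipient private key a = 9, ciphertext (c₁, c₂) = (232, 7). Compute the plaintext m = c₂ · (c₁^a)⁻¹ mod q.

Shared mask s = c₁^a mod q = 232^9 mod 373.
232^1 ≡ 232 (mod 373)
232^2 = (232^1)^2 ≡ 232^2 = 53824 ≡ 112 (mod 373)
232^4 = (232^2)^2 ≡ 112^2 = 12544 ≡ 235 (mod 373)
232^8 = (232^4)^2 ≡ 235^2 = 55225 ≡ 21 (mod 373)
232^9 = 232^8 · 232^1 ≡ 21 · 232 ≡ 23 (mod 373).
So s = 23; s⁻¹ ≡ 146 (mod 373).
m = c₂ · s⁻¹ mod 373 = 7 · 146 mod 373 = 276.

276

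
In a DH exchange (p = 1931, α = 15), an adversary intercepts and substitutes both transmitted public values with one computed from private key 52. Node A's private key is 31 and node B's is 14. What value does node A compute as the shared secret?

291

Node A receives an adversary's public value M = 15^52 mod 1931 instead of the honest one.
15^1 ≡ 15 (mod 1931)
15^2 = (15^1)^2 ≡ 15^2 = 225 ≡ 225 (mod 1931)
15^4 = (15^2)^2 ≡ 225^2 = 50625 ≡ 419 (mod 1931)
15^8 = (15^4)^2 ≡ 419^2 = 175561 ≡ 1771 (mod 1931)
15^16 = (15^8)^2 ≡ 1771^2 = 3136441 ≡ 497 (mod 1931)
15^32 = (15^16)^2 ≡ 497^2 = 247009 ≡ 1772 (mod 1931)
15^52 = 15^32 · 15^16 · 15^4 ≡ 1772 · 497 · 419 ≡ 220 (mod 1931).
So M = 220. Node A computes K = M^31 mod 1931.
220^1 ≡ 220 (mod 1931)
220^2 = (220^1)^2 ≡ 220^2 = 48400 ≡ 125 (mod 1931)
220^4 = (220^2)^2 ≡ 125^2 = 15625 ≡ 177 (mod 1931)
220^8 = (220^4)^2 ≡ 177^2 = 31329 ≡ 433 (mod 1931)
220^16 = (220^8)^2 ≡ 433^2 = 187489 ≡ 182 (mod 1931)
220^31 = 220^16 · 220^8 · 220^4 · 220^2 · 220^1 ≡ 182 · 433 · 177 · 125 · 220 ≡ 291 (mod 1931).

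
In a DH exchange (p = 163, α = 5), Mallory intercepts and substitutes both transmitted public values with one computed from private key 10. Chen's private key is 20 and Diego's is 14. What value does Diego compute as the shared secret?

Diego receives Mallory's public value M = 5^10 mod 163 instead of the honest one.
5^1 ≡ 5 (mod 163)
5^2 = (5^1)^2 ≡ 5^2 = 25 ≡ 25 (mod 163)
5^4 = (5^2)^2 ≡ 25^2 = 625 ≡ 136 (mod 163)
5^8 = (5^4)^2 ≡ 136^2 = 18496 ≡ 77 (mod 163)
5^10 = 5^8 · 5^2 ≡ 77 · 25 ≡ 132 (mod 163).
So M = 132. Diego computes K = M^14 mod 163.
132^1 ≡ 132 (mod 163)
132^2 = (132^1)^2 ≡ 132^2 = 17424 ≡ 146 (mod 163)
132^4 = (132^2)^2 ≡ 146^2 = 21316 ≡ 126 (mod 163)
132^8 = (132^4)^2 ≡ 126^2 = 15876 ≡ 65 (mod 163)
132^14 = 132^8 · 132^4 · 132^2 ≡ 65 · 126 · 146 ≡ 135 (mod 163).

135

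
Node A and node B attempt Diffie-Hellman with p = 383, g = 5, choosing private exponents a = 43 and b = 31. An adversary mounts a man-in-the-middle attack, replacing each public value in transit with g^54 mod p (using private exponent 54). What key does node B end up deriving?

Node B receives an adversary's public value M = 5^54 mod 383 instead of the honest one.
5^1 ≡ 5 (mod 383)
5^2 = (5^1)^2 ≡ 5^2 = 25 ≡ 25 (mod 383)
5^4 = (5^2)^2 ≡ 25^2 = 625 ≡ 242 (mod 383)
5^8 = (5^4)^2 ≡ 242^2 = 58564 ≡ 348 (mod 383)
5^16 = (5^8)^2 ≡ 348^2 = 121104 ≡ 76 (mod 383)
5^32 = (5^16)^2 ≡ 76^2 = 5776 ≡ 31 (mod 383)
5^54 = 5^32 · 5^16 · 5^4 · 5^2 ≡ 31 · 76 · 242 · 25 ≡ 72 (mod 383).
So M = 72. Node B computes K = M^31 mod 383.
72^1 ≡ 72 (mod 383)
72^2 = (72^1)^2 ≡ 72^2 = 5184 ≡ 205 (mod 383)
72^4 = (72^2)^2 ≡ 205^2 = 42025 ≡ 278 (mod 383)
72^8 = (72^4)^2 ≡ 278^2 = 77284 ≡ 301 (mod 383)
72^16 = (72^8)^2 ≡ 301^2 = 90601 ≡ 213 (mod 383)
72^31 = 72^16 · 72^8 · 72^4 · 72^2 · 72^1 ≡ 213 · 301 · 278 · 205 · 72 ≡ 295 (mod 383).

295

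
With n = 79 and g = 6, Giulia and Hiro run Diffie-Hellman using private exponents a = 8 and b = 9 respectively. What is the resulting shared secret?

Giulia sends A = g^a mod n = 6^8 mod 79.
6^1 ≡ 6 (mod 79)
6^2 = (6^1)^2 ≡ 6^2 = 36 ≡ 36 (mod 79)
6^4 = (6^2)^2 ≡ 36^2 = 1296 ≡ 32 (mod 79)
6^8 = (6^4)^2 ≡ 32^2 = 1024 ≡ 76 (mod 79)
So A = 76. Hiro then computes K = A^b mod n = 76^9 mod 79.
76^1 ≡ 76 (mod 79)
76^2 = (76^1)^2 ≡ 76^2 = 5776 ≡ 9 (mod 79)
76^4 = (76^2)^2 ≡ 9^2 = 81 ≡ 2 (mod 79)
76^8 = (76^4)^2 ≡ 2^2 = 4 ≡ 4 (mod 79)
76^9 = 76^8 · 76^1 ≡ 4 · 76 ≡ 67 (mod 79).

67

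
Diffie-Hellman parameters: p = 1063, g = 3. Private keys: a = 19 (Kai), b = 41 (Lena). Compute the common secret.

765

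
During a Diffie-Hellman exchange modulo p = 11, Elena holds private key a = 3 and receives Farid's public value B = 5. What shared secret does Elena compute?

Shared key K = 5^3 mod 11.
5^1 ≡ 5 (mod 11)
5^2 = (5^1)^2 ≡ 5^2 = 25 ≡ 3 (mod 11)
5^3 = 5^2 · 5^1 ≡ 3 · 5 ≡ 4 (mod 11).

4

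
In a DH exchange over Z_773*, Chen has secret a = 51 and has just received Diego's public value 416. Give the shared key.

81

Shared key K = 416^51 mod 773.
416^1 ≡ 416 (mod 773)
416^2 = (416^1)^2 ≡ 416^2 = 173056 ≡ 677 (mod 773)
416^4 = (416^2)^2 ≡ 677^2 = 458329 ≡ 713 (mod 773)
416^8 = (416^4)^2 ≡ 713^2 = 508369 ≡ 508 (mod 773)
416^16 = (416^8)^2 ≡ 508^2 = 258064 ≡ 655 (mod 773)
416^32 = (416^16)^2 ≡ 655^2 = 429025 ≡ 10 (mod 773)
416^51 = 416^32 · 416^16 · 416^2 · 416^1 ≡ 10 · 655 · 677 · 416 ≡ 81 (mod 773).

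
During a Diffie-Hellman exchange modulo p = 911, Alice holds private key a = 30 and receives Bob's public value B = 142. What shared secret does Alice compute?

687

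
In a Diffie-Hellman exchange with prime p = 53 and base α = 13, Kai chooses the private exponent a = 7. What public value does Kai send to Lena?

Public value = 13^7 mod 53.
13^1 ≡ 13 (mod 53)
13^2 = (13^1)^2 ≡ 13^2 = 169 ≡ 10 (mod 53)
13^4 = (13^2)^2 ≡ 10^2 = 100 ≡ 47 (mod 53)
13^7 = 13^4 · 13^2 · 13^1 ≡ 47 · 10 · 13 ≡ 15 (mod 53).

15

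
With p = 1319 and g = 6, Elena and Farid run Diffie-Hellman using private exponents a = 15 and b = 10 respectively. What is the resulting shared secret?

Farid sends B = g^b mod p = 6^10 mod 1319.
6^1 ≡ 6 (mod 1319)
6^2 = (6^1)^2 ≡ 6^2 = 36 ≡ 36 (mod 1319)
6^4 = (6^2)^2 ≡ 36^2 = 1296 ≡ 1296 (mod 1319)
6^8 = (6^4)^2 ≡ 1296^2 = 1679616 ≡ 529 (mod 1319)
6^10 = 6^8 · 6^2 ≡ 529 · 36 ≡ 578 (mod 1319).
So B = 578. Elena then computes K = B^a mod p = 578^15 mod 1319.
578^1 ≡ 578 (mod 1319)
578^2 = (578^1)^2 ≡ 578^2 = 334084 ≡ 377 (mod 1319)
578^4 = (578^2)^2 ≡ 377^2 = 142129 ≡ 996 (mod 1319)
578^8 = (578^4)^2 ≡ 996^2 = 992016 ≡ 128 (mod 1319)
578^15 = 578^8 · 578^4 · 578^2 · 578^1 ≡ 128 · 996 · 377 · 578 ≡ 681 (mod 1319).

681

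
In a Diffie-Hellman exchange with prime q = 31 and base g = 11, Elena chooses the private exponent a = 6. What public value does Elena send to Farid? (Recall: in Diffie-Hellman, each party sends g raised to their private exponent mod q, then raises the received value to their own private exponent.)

Public value = 11^6 (mod 31).
11^1 ≡ 11 (mod 31)
11^2 = (11^1)^2 ≡ 11^2 = 121 ≡ 28 (mod 31)
11^4 = (11^2)^2 ≡ 28^2 = 784 ≡ 9 (mod 31)
11^6 = 11^4 · 11^2 ≡ 9 · 28 ≡ 4 (mod 31).

4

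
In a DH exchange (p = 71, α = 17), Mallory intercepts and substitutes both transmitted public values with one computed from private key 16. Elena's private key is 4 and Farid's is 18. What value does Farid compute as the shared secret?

Farid receives Mallory's public value M = 17^16 mod 71 instead of the honest one.
17^1 ≡ 17 (mod 71)
17^2 = (17^1)^2 ≡ 17^2 = 289 ≡ 5 (mod 71)
17^4 = (17^2)^2 ≡ 5^2 = 25 ≡ 25 (mod 71)
17^8 = (17^4)^2 ≡ 25^2 = 625 ≡ 57 (mod 71)
17^16 = (17^8)^2 ≡ 57^2 = 3249 ≡ 54 (mod 71)
So M = 54. Farid computes K = M^18 mod 71.
54^1 ≡ 54 (mod 71)
54^2 = (54^1)^2 ≡ 54^2 = 2916 ≡ 5 (mod 71)
54^4 = (54^2)^2 ≡ 5^2 = 25 ≡ 25 (mod 71)
54^8 = (54^4)^2 ≡ 25^2 = 625 ≡ 57 (mod 71)
54^16 = (54^8)^2 ≡ 57^2 = 3249 ≡ 54 (mod 71)
54^18 = 54^16 · 54^2 ≡ 54 · 5 ≡ 57 (mod 71).

57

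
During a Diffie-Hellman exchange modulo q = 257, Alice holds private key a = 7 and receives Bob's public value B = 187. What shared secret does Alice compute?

213

Shared key K = 187^7 mod 257.
187^1 ≡ 187 (mod 257)
187^2 = (187^1)^2 ≡ 187^2 = 34969 ≡ 17 (mod 257)
187^4 = (187^2)^2 ≡ 17^2 = 289 ≡ 32 (mod 257)
187^7 = 187^4 · 187^2 · 187^1 ≡ 32 · 17 · 187 ≡ 213 (mod 257).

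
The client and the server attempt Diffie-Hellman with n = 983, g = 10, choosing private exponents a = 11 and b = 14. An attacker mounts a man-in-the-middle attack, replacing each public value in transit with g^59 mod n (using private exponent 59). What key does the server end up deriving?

The server receives an attacker's public value M = 10^59 mod 983 instead of the honest one.
10^1 ≡ 10 (mod 983)
10^2 = (10^1)^2 ≡ 10^2 = 100 ≡ 100 (mod 983)
10^4 = (10^2)^2 ≡ 100^2 = 10000 ≡ 170 (mod 983)
10^8 = (10^4)^2 ≡ 170^2 = 28900 ≡ 393 (mod 983)
10^16 = (10^8)^2 ≡ 393^2 = 154449 ≡ 118 (mod 983)
10^32 = (10^16)^2 ≡ 118^2 = 13924 ≡ 162 (mod 983)
10^59 = 10^32 · 10^16 · 10^8 · 10^2 · 10^1 ≡ 162 · 118 · 393 · 100 · 10 ≡ 670 (mod 983).
So M = 670. The server computes K = M^14 mod 983.
670^1 ≡ 670 (mod 983)
670^2 = (670^1)^2 ≡ 670^2 = 448900 ≡ 652 (mod 983)
670^4 = (670^2)^2 ≡ 652^2 = 425104 ≡ 448 (mod 983)
670^8 = (670^4)^2 ≡ 448^2 = 200704 ≡ 172 (mod 983)
670^14 = 670^8 · 670^4 · 670^2 ≡ 172 · 448 · 652 ≡ 365 (mod 983).

365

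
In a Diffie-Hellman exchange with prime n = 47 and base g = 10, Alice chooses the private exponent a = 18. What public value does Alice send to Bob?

3

Public value = 10^18 mod 47.
10^1 ≡ 10 (mod 47)
10^2 = (10^1)^2 ≡ 10^2 = 100 ≡ 6 (mod 47)
10^4 = (10^2)^2 ≡ 6^2 = 36 ≡ 36 (mod 47)
10^8 = (10^4)^2 ≡ 36^2 = 1296 ≡ 27 (mod 47)
10^16 = (10^8)^2 ≡ 27^2 = 729 ≡ 24 (mod 47)
10^18 = 10^16 · 10^2 ≡ 24 · 6 ≡ 3 (mod 47).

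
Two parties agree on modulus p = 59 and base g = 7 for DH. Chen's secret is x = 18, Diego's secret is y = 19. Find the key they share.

20

Chen sends A = g^x mod p = 7^18 mod 59.
7^1 ≡ 7 (mod 59)
7^2 = (7^1)^2 ≡ 7^2 = 49 ≡ 49 (mod 59)
7^4 = (7^2)^2 ≡ 49^2 = 2401 ≡ 41 (mod 59)
7^8 = (7^4)^2 ≡ 41^2 = 1681 ≡ 29 (mod 59)
7^16 = (7^8)^2 ≡ 29^2 = 841 ≡ 15 (mod 59)
7^18 = 7^16 · 7^2 ≡ 15 · 49 ≡ 27 (mod 59).
So A = 27. Diego then computes K = A^y mod p = 27^19 mod 59.
27^1 ≡ 27 (mod 59)
27^2 = (27^1)^2 ≡ 27^2 = 729 ≡ 21 (mod 59)
27^4 = (27^2)^2 ≡ 21^2 = 441 ≡ 28 (mod 59)
27^8 = (27^4)^2 ≡ 28^2 = 784 ≡ 17 (mod 59)
27^16 = (27^8)^2 ≡ 17^2 = 289 ≡ 53 (mod 59)
27^19 = 27^16 · 27^2 · 27^1 ≡ 53 · 21 · 27 ≡ 20 (mod 59).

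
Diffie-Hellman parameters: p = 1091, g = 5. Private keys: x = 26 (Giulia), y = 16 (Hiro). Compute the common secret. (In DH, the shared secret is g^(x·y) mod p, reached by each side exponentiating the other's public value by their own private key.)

169

Hiro sends B = g^y mod p = 5^16 mod 1091.
5^1 ≡ 5 (mod 1091)
5^2 = (5^1)^2 ≡ 5^2 = 25 ≡ 25 (mod 1091)
5^4 = (5^2)^2 ≡ 25^2 = 625 ≡ 625 (mod 1091)
5^8 = (5^4)^2 ≡ 625^2 = 390625 ≡ 47 (mod 1091)
5^16 = (5^8)^2 ≡ 47^2 = 2209 ≡ 27 (mod 1091)
So B = 27. Giulia then computes K = B^x mod p = 27^26 mod 1091.
27^1 ≡ 27 (mod 1091)
27^2 = (27^1)^2 ≡ 27^2 = 729 ≡ 729 (mod 1091)
27^4 = (27^2)^2 ≡ 729^2 = 531441 ≡ 124 (mod 1091)
27^8 = (27^4)^2 ≡ 124^2 = 15376 ≡ 102 (mod 1091)
27^16 = (27^8)^2 ≡ 102^2 = 10404 ≡ 585 (mod 1091)
27^26 = 27^16 · 27^8 · 27^2 ≡ 585 · 102 · 729 ≡ 169 (mod 1091).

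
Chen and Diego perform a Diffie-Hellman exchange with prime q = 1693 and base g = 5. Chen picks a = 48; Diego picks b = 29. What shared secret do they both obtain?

378

Diego sends B = g^b mod q = 5^29 mod 1693.
5^1 ≡ 5 (mod 1693)
5^2 = (5^1)^2 ≡ 5^2 = 25 ≡ 25 (mod 1693)
5^4 = (5^2)^2 ≡ 25^2 = 625 ≡ 625 (mod 1693)
5^8 = (5^4)^2 ≡ 625^2 = 390625 ≡ 1235 (mod 1693)
5^16 = (5^8)^2 ≡ 1235^2 = 1525225 ≡ 1525 (mod 1693)
5^29 = 5^16 · 5^8 · 5^4 · 5^1 ≡ 1525 · 1235 · 625 · 5 ≡ 1675 (mod 1693).
So B = 1675. Chen then computes K = B^a mod q = 1675^48 mod 1693.
1675^1 ≡ 1675 (mod 1693)
1675^2 = (1675^1)^2 ≡ 1675^2 = 2805625 ≡ 324 (mod 1693)
1675^4 = (1675^2)^2 ≡ 324^2 = 104976 ≡ 10 (mod 1693)
1675^8 = (1675^4)^2 ≡ 10^2 = 100 ≡ 100 (mod 1693)
1675^16 = (1675^8)^2 ≡ 100^2 = 10000 ≡ 1535 (mod 1693)
1675^32 = (1675^16)^2 ≡ 1535^2 = 2356225 ≡ 1262 (mod 1693)
1675^48 = 1675^32 · 1675^16 ≡ 1262 · 1535 ≡ 378 (mod 1693).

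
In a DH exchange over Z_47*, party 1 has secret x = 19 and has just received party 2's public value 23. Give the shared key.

31

Shared key K = 23^19 mod 47.
23^1 ≡ 23 (mod 47)
23^2 = (23^1)^2 ≡ 23^2 = 529 ≡ 12 (mod 47)
23^4 = (23^2)^2 ≡ 12^2 = 144 ≡ 3 (mod 47)
23^8 = (23^4)^2 ≡ 3^2 = 9 ≡ 9 (mod 47)
23^16 = (23^8)^2 ≡ 9^2 = 81 ≡ 34 (mod 47)
23^19 = 23^16 · 23^2 · 23^1 ≡ 34 · 12 · 23 ≡ 31 (mod 47).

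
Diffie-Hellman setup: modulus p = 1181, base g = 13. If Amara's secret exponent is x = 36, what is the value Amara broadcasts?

Public value = 13^36 (mod 1181).
13^1 ≡ 13 (mod 1181)
13^2 = (13^1)^2 ≡ 13^2 = 169 ≡ 169 (mod 1181)
13^4 = (13^2)^2 ≡ 169^2 = 28561 ≡ 217 (mod 1181)
13^8 = (13^4)^2 ≡ 217^2 = 47089 ≡ 1030 (mod 1181)
13^16 = (13^8)^2 ≡ 1030^2 = 1060900 ≡ 362 (mod 1181)
13^32 = (13^16)^2 ≡ 362^2 = 131044 ≡ 1134 (mod 1181)
13^36 = 13^32 · 13^4 ≡ 1134 · 217 ≡ 430 (mod 1181).

430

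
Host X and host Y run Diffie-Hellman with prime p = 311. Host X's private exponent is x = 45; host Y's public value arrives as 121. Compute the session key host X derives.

Shared key K = 121^45 mod 311.
121^1 ≡ 121 (mod 311)
121^2 = (121^1)^2 ≡ 121^2 = 14641 ≡ 24 (mod 311)
121^4 = (121^2)^2 ≡ 24^2 = 576 ≡ 265 (mod 311)
121^8 = (121^4)^2 ≡ 265^2 = 70225 ≡ 250 (mod 311)
121^16 = (121^8)^2 ≡ 250^2 = 62500 ≡ 300 (mod 311)
121^32 = (121^16)^2 ≡ 300^2 = 90000 ≡ 121 (mod 311)
121^45 = 121^32 · 121^8 · 121^4 · 121^1 ≡ 121 · 250 · 265 · 121 ≡ 168 (mod 311).

168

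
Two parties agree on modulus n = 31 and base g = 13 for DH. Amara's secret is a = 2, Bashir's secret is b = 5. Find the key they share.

5

Amara sends A = g^a mod n = 13^2 mod 31.
13^1 ≡ 13 (mod 31)
13^2 = (13^1)^2 ≡ 13^2 = 169 ≡ 14 (mod 31)
So A = 14. Bashir then computes K = A^b mod n = 14^5 mod 31.
14^1 ≡ 14 (mod 31)
14^2 = (14^1)^2 ≡ 14^2 = 196 ≡ 10 (mod 31)
14^4 = (14^2)^2 ≡ 10^2 = 100 ≡ 7 (mod 31)
14^5 = 14^4 · 14^1 ≡ 7 · 14 ≡ 5 (mod 31).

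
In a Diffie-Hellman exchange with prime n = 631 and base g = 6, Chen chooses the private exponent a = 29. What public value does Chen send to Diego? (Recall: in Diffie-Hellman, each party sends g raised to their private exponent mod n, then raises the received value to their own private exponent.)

Public value = 6^29 mod 631.
6^1 ≡ 6 (mod 631)
6^2 = (6^1)^2 ≡ 6^2 = 36 ≡ 36 (mod 631)
6^4 = (6^2)^2 ≡ 36^2 = 1296 ≡ 34 (mod 631)
6^8 = (6^4)^2 ≡ 34^2 = 1156 ≡ 525 (mod 631)
6^16 = (6^8)^2 ≡ 525^2 = 275625 ≡ 509 (mod 631)
6^29 = 6^16 · 6^8 · 6^4 · 6^1 ≡ 509 · 525 · 34 · 6 ≡ 548 (mod 631).

548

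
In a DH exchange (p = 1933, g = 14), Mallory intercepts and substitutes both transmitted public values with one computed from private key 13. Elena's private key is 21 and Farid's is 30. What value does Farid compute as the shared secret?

Farid receives Mallory's public value M = 14^13 mod 1933 instead of the honest one.
14^1 ≡ 14 (mod 1933)
14^2 = (14^1)^2 ≡ 14^2 = 196 ≡ 196 (mod 1933)
14^4 = (14^2)^2 ≡ 196^2 = 38416 ≡ 1689 (mod 1933)
14^8 = (14^4)^2 ≡ 1689^2 = 2852721 ≡ 1546 (mod 1933)
14^13 = 14^8 · 14^4 · 14^1 ≡ 1546 · 1689 · 14 ≡ 1753 (mod 1933).
So M = 1753. Farid computes K = M^30 mod 1933.
1753^1 ≡ 1753 (mod 1933)
1753^2 = (1753^1)^2 ≡ 1753^2 = 3073009 ≡ 1472 (mod 1933)
1753^4 = (1753^2)^2 ≡ 1472^2 = 2166784 ≡ 1824 (mod 1933)
1753^8 = (1753^4)^2 ≡ 1824^2 = 3326976 ≡ 283 (mod 1933)
1753^16 = (1753^8)^2 ≡ 283^2 = 80089 ≡ 836 (mod 1933)
1753^30 = 1753^16 · 1753^8 · 1753^4 · 1753^2 ≡ 836 · 283 · 1824 · 1472 ≡ 874 (mod 1933).

874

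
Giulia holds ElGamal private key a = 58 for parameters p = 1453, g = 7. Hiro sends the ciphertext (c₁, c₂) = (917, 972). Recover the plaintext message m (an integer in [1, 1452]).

Shared mask s = c₁^a mod p = 917^58 mod 1453.
917^1 ≡ 917 (mod 1453)
917^2 = (917^1)^2 ≡ 917^2 = 840889 ≡ 1055 (mod 1453)
917^4 = (917^2)^2 ≡ 1055^2 = 1113025 ≡ 27 (mod 1453)
917^8 = (917^4)^2 ≡ 27^2 = 729 ≡ 729 (mod 1453)
917^16 = (917^8)^2 ≡ 729^2 = 531441 ≡ 1096 (mod 1453)
917^32 = (917^16)^2 ≡ 1096^2 = 1201216 ≡ 1038 (mod 1453)
917^58 = 917^32 · 917^16 · 917^8 · 917^2 ≡ 1038 · 1096 · 729 · 1055 ≡ 1343 (mod 1453).
So s = 1343; s⁻¹ ≡ 885 (mod 1453).
m = c₂ · s⁻¹ mod 1453 = 972 · 885 mod 1453 = 44.

44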